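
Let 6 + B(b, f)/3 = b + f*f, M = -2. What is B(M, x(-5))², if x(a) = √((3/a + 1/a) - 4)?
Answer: 36864/25 ≈ 1474.6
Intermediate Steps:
x(a) = √(-4 + 4/a) (x(a) = √((3/a + 1/a) - 4) = √(4/a - 4) = √(-4 + 4/a))
B(b, f) = -18 + 3*b + 3*f² (B(b, f) = -18 + 3*(b + f*f) = -18 + 3*(b + f²) = -18 + (3*b + 3*f²) = -18 + 3*b + 3*f²)
B(M, x(-5))² = (-18 + 3*(-2) + 3*(2*√((1 - 1*(-5))/(-5)))²)² = (-18 - 6 + 3*(2*√(-(1 + 5)/5))²)² = (-18 - 6 + 3*(2*√(-⅕*6))²)² = (-18 - 6 + 3*(2*√(-6/5))²)² = (-18 - 6 + 3*(2*(I*√30/5))²)² = (-18 - 6 + 3*(2*I*√30/5)²)² = (-18 - 6 + 3*(-24/5))² = (-18 - 6 - 72/5)² = (-192/5)² = 36864/25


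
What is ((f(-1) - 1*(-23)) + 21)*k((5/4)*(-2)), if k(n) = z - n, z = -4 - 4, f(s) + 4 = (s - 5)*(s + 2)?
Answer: -187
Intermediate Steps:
f(s) = -4 + (-5 + s)*(2 + s) (f(s) = -4 + (s - 5)*(s + 2) = -4 + (-5 + s)*(2 + s))
z = -8
k(n) = -8 - n
((f(-1) - 1*(-23)) + 21)*k((5/4)*(-2)) = (((-14 + (-1)² - 3*(-1)) - 1*(-23)) + 21)*(-8 - 5/4*(-2)) = (((-14 + 1 + 3) + 23) + 21)*(-8 - 5*(¼)*(-2)) = ((-10 + 23) + 21)*(-8 - 5*(-2)/4) = (13 + 21)*(-8 - 1*(-5/2)) = 34*(-8 + 5/2) = 34*(-11/2) = -187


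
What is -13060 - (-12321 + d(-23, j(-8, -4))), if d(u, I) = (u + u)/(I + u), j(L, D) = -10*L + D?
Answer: -39121/53 ≈ -738.13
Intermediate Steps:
j(L, D) = D - 10*L
d(u, I) = 2*u/(I + u) (d(u, I) = (2*u)/(I + u) = 2*u/(I + u))
-13060 - (-12321 + d(-23, j(-8, -4))) = -13060 - (-12321 + 2*(-23)/((-4 - 10*(-8)) - 23)) = -13060 - (-12321 + 2*(-23)/((-4 + 80) - 23)) = -13060 - (-12321 + 2*(-23)/(76 - 23)) = -13060 - (-12321 + 2*(-23)/53) = -13060 - (-12321 + 2*(-23)*(1/53)) = -13060 - (-12321 - 46/53) = -13060 - 1*(-653059/53) = -13060 + 653059/53 = -39121/53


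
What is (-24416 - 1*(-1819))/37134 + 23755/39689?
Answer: -14734163/1473811326 ≈ -0.0099973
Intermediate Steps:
(-24416 - 1*(-1819))/37134 + 23755/39689 = (-24416 + 1819)*(1/37134) + 23755*(1/39689) = -22597*1/37134 + 23755/39689 = -22597/37134 + 23755/39689 = -14734163/1473811326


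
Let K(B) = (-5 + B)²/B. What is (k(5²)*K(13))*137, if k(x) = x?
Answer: 219200/13 ≈ 16862.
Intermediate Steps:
K(B) = (-5 + B)²/B
(k(5²)*K(13))*137 = (5²*((-5 + 13)²/13))*137 = (25*((1/13)*8²))*137 = (25*((1/13)*64))*137 = (25*(64/13))*137 = (1600/13)*137 = 219200/13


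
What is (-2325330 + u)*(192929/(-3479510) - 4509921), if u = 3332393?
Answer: -15803150235391406257/3479510 ≈ -4.5418e+12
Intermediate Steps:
(-2325330 + u)*(192929/(-3479510) - 4509921) = (-2325330 + 3332393)*(192929/(-3479510) - 4509921) = 1007063*(192929*(-1/3479510) - 4509921) = 1007063*(-192929/3479510 - 4509921) = 1007063*(-15692315411639/3479510) = -15803150235391406257/3479510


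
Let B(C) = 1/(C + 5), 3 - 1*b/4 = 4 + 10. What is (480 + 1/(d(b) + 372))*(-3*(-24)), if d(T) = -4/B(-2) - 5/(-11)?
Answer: 137031192/3965 ≈ 34560.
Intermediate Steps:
b = -44 (b = 12 - 4*(4 + 10) = 12 - 4*14 = 12 - 56 = -44)
B(C) = 1/(5 + C)
d(T) = -127/11 (d(T) = -4/(1/(5 - 2)) - 5/(-11) = -4/(1/3) - 5*(-1/11) = -4/1/3 + 5/11 = -4*3 + 5/11 = -12 + 5/11 = -127/11)
(480 + 1/(d(b) + 372))*(-3*(-24)) = (480 + 1/(-127/11 + 372))*(-3*(-24)) = (480 + 1/(3965/11))*72 = (480 + 11/3965)*72 = (1903211/3965)*72 = 137031192/3965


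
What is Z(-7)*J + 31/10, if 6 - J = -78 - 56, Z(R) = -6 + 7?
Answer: 1431/10 ≈ 143.10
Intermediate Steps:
Z(R) = 1
J = 140 (J = 6 - (-78 - 56) = 6 - 1*(-134) = 6 + 134 = 140)
Z(-7)*J + 31/10 = 1*140 + 31/10 = 140 + 31*(⅒) = 140 + 31/10 = 1431/10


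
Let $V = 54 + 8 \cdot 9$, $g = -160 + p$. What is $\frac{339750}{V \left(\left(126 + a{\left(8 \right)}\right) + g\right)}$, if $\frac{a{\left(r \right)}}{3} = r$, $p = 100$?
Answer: $\frac{3775}{126} \approx 29.96$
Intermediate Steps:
$a{\left(r \right)} = 3 r$
$g = -60$ ($g = -160 + 100 = -60$)
$V = 126$ ($V = 54 + 72 = 126$)
$\frac{339750}{V \left(\left(126 + a{\left(8 \right)}\right) + g\right)} = \frac{339750}{126 \left(\left(126 + 3 \cdot 8\right) - 60\right)} = \frac{339750}{126 \left(\left(126 + 24\right) - 60\right)} = \frac{339750}{126 \left(150 - 60\right)} = \frac{339750}{126 \cdot 90} = \frac{339750}{11340} = 339750 \cdot \frac{1}{11340} = \frac{3775}{126}$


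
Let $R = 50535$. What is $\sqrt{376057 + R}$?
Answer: $4 \sqrt{26662} \approx 653.14$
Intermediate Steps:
$\sqrt{376057 + R} = \sqrt{376057 + 50535} = \sqrt{426592} = 4 \sqrt{26662}$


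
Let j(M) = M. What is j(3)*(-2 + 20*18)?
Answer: 1074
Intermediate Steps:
j(3)*(-2 + 20*18) = 3*(-2 + 20*18) = 3*(-2 + 360) = 3*358 = 1074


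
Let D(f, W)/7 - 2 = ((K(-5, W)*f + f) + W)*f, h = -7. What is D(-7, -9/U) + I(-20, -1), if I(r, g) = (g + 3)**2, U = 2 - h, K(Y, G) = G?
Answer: 67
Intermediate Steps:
U = 9 (U = 2 - 1*(-7) = 2 + 7 = 9)
I(r, g) = (3 + g)**2
D(f, W) = 14 + 7*f*(W + f + W*f) (D(f, W) = 14 + 7*(((W*f + f) + W)*f) = 14 + 7*(((f + W*f) + W)*f) = 14 + 7*((W + f + W*f)*f) = 14 + 7*(f*(W + f + W*f)) = 14 + 7*f*(W + f + W*f))
D(-7, -9/U) + I(-20, -1) = (14 + 7*(-7)**2 + 7*(-9/9)*(-7) + 7*(-9/9)*(-7)**2) + (3 - 1)**2 = (14 + 7*49 + 7*(-9*1/9)*(-7) + 7*(-9*1/9)*49) + 2**2 = (14 + 343 + 7*(-1)*(-7) + 7*(-1)*49) + 4 = (14 + 343 + 49 - 343) + 4 = 63 + 4 = 67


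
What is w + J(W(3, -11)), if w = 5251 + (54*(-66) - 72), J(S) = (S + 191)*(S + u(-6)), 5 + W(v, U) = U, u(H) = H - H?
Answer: -1185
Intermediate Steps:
u(H) = 0
W(v, U) = -5 + U
J(S) = S*(191 + S) (J(S) = (S + 191)*(S + 0) = (191 + S)*S = S*(191 + S))
w = 1615 (w = 5251 + (-3564 - 72) = 5251 - 3636 = 1615)
w + J(W(3, -11)) = 1615 + (-5 - 11)*(191 + (-5 - 11)) = 1615 - 16*(191 - 16) = 1615 - 16*175 = 1615 - 2800 = -1185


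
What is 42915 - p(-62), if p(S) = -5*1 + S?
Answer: 42982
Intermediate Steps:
p(S) = -5 + S
42915 - p(-62) = 42915 - (-5 - 62) = 42915 - 1*(-67) = 42915 + 67 = 42982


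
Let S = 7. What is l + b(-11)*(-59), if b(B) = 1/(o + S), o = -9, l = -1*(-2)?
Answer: 63/2 ≈ 31.500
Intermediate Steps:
l = 2
b(B) = -½ (b(B) = 1/(-9 + 7) = 1/(-2) = -½)
l + b(-11)*(-59) = 2 - ½*(-59) = 2 + 59/2 = 63/2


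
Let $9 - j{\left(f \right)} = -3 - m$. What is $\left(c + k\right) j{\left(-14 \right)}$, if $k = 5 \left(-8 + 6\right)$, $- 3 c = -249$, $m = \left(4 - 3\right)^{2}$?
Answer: $949$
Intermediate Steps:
$m = 1$ ($m = 1^{2} = 1$)
$c = 83$ ($c = \left(- \frac{1}{3}\right) \left(-249\right) = 83$)
$j{\left(f \right)} = 13$ ($j{\left(f \right)} = 9 - \left(-3 - 1\right) = 9 - -4 = 9 + 4 = 13$)
$k = -10$ ($k = 5 \left(-2\right) = -10$)
$\left(c + k\right) j{\left(-14 \right)} = \left(83 - 10\right) 13 = 73 \cdot 13 = 949$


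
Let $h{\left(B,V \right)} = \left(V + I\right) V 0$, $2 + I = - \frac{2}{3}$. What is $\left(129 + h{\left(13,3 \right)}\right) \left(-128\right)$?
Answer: $-16512$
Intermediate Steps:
$I = - \frac{8}{3}$ ($I = -2 - \frac{2}{3} = - \frac{8}{3} \approx -2.6667$)
$h{\left(B,V \right)} = 0$ ($h{\left(B,V \right)} = \left(V - \frac{8}{3}\right) V 0 = \left(- \frac{8}{3} + V\right) 0 = 0$)
$\left(129 + h{\left(13,3 \right)}\right) \left(-128\right) = \left(129 + 0\right) \left(-128\right) = 129 \left(-128\right) = -16512$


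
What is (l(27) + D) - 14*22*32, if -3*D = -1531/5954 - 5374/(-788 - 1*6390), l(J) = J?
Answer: -210038478287/21368906 ≈ -9829.2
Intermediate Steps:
D = -3501213/21368906 (D = -(-1531/5954 - 5374/(-788 - 1*6390))/3 = -(-1531*1/5954 - 5374/(-788 - 6390))/3 = -(-1531/5954 - 5374/(-7178))/3 = -(-1531/5954 - 5374*(-1/7178))/3 = -(-1531/5954 + 2687/3589)/3 = -1/3*10503639/21368906 = -3501213/21368906 ≈ -0.16385)
(l(27) + D) - 14*22*32 = (27 - 3501213/21368906) - 14*22*32 = 573459249/21368906 - 308*32 = 573459249/21368906 - 9856 = -210038478287/21368906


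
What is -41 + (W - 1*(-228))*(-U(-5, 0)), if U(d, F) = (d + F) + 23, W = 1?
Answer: -4163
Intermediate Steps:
U(d, F) = 23 + F + d (U(d, F) = (F + d) + 23 = 23 + F + d)
-41 + (W - 1*(-228))*(-U(-5, 0)) = -41 + (1 - 1*(-228))*(-(23 + 0 - 5)) = -41 + (1 + 228)*(-1*18) = -41 + 229*(-18) = -41 - 4122 = -4163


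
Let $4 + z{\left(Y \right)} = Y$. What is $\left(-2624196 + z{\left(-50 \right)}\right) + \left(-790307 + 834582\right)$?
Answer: $-2579975$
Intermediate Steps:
$z{\left(Y \right)} = -4 + Y$
$\left(-2624196 + z{\left(-50 \right)}\right) + \left(-790307 + 834582\right) = \left(-2624196 - 54\right) + \left(-790307 + 834582\right) = \left(-2624196 - 54\right) + 44275 = -2624250 + 44275 = -2579975$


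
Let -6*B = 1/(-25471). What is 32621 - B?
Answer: 4985336945/152826 ≈ 32621.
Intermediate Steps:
B = 1/152826 (B = -1/6/(-25471) = -1/6*(-1/25471) = 1/152826 ≈ 6.5434e-6)
32621 - B = 32621 - 1*1/152826 = 32621 - 1/152826 = 4985336945/152826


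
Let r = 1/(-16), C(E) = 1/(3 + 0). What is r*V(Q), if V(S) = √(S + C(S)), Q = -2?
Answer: -I*√15/48 ≈ -0.080687*I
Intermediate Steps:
C(E) = ⅓ (C(E) = 1/3 = ⅓)
V(S) = √(⅓ + S) (V(S) = √(S + ⅓) = √(⅓ + S))
r = -1/16 ≈ -0.062500
r*V(Q) = -√(3 + 9*(-2))/48 = -√(3 - 18)/48 = -√(-15)/48 = -I*√15/48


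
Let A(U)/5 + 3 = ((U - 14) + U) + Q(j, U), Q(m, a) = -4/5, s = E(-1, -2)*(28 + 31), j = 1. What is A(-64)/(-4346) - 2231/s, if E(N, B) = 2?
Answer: -2402476/128207 ≈ -18.739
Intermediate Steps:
s = 118 (s = 2*(28 + 31) = 2*59 = 118)
Q(m, a) = -4/5 (Q(m, a) = -4*1/5 = -4/5)
A(U) = -89 + 10*U (A(U) = -15 + 5*(((U - 14) + U) - 4/5) = -15 + 5*(((-14 + U) + U) - 4/5) = -15 + 5*((-14 + 2*U) - 4/5) = -15 + 5*(-74/5 + 2*U) = -15 + (-74 + 10*U) = -89 + 10*U)
A(-64)/(-4346) - 2231/s = (-89 + 10*(-64))/(-4346) - 2231/118 = (-89 - 640)*(-1/4346) - 2231*1/118 = -729*(-1/4346) - 2231/118 = 729/4346 - 2231/118 = -2402476/128207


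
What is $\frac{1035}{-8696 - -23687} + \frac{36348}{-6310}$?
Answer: $- \frac{89727003}{15765535} \approx -5.6913$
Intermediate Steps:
$\frac{1035}{-8696 - -23687} + \frac{36348}{-6310} = \frac{1035}{-8696 + 23687} + 36348 \left(- \frac{1}{6310}\right) = \frac{1035}{14991} - \frac{18174}{3155} = 1035 \cdot \frac{1}{14991} - \frac{18174}{3155} = \frac{345}{4997} - \frac{18174}{3155} = - \frac{89727003}{15765535}$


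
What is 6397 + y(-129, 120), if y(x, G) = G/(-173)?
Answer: 1106561/173 ≈ 6396.3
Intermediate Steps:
y(x, G) = -G/173 (y(x, G) = G*(-1/173) = -G/173)
6397 + y(-129, 120) = 6397 - 1/173*120 = 6397 - 120/173 = 1106561/173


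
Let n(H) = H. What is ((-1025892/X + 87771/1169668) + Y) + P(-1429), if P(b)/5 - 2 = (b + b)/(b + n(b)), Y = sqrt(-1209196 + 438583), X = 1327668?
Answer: 108875192733/7612405756 + I*sqrt(770613) ≈ 14.302 + 877.85*I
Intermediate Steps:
Y = I*sqrt(770613) (Y = sqrt(-770613) = I*sqrt(770613) ≈ 877.85*I)
P(b) = 15 (P(b) = 10 + 5*((b + b)/(b + b)) = 10 + 5*((2*b)/((2*b))) = 10 + 5*((2*b)*(1/(2*b))) = 10 + 5*1 = 10 + 5 = 15)
((-1025892/X + 87771/1169668) + Y) + P(-1429) = ((-1025892/1327668 + 87771/1169668) + I*sqrt(770613)) + 15 = ((-1025892*1/1327668 + 87771*(1/1169668)) + I*sqrt(770613)) + 15 = ((-85491/110639 + 5163/68804) + I*sqrt(770613)) + 15 = (-5310893607/7612405756 + I*sqrt(770613)) + 15 = 108875192733/7612405756 + I*sqrt(770613)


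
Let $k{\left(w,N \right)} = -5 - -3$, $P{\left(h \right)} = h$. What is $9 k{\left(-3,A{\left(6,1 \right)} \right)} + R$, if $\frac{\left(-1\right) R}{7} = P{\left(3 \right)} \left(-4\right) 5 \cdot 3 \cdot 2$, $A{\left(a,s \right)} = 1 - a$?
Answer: $2502$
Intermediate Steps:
$k{\left(w,N \right)} = -2$ ($k{\left(w,N \right)} = -5 + 3 = -2$)
$R = 2520$ ($R = - 7 \cdot 3 \left(-4\right) 5 \cdot 3 \cdot 2 = - 7 \left(-12\right) 5 \cdot 3 \cdot 2 = - 7 \left(-60\right) 3 \cdot 2 = - 7 \left(\left(-180\right) 2\right) = \left(-7\right) \left(-360\right) = 2520$)
$9 k{\left(-3,A{\left(6,1 \right)} \right)} + R = 9 \left(-2\right) + 2520 = -18 + 2520 = 2502$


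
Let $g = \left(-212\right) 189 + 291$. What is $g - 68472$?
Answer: $-108249$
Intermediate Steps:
$g = -39777$ ($g = -40068 + 291 = -39777$)
$g - 68472 = -39777 - 68472 = -108249$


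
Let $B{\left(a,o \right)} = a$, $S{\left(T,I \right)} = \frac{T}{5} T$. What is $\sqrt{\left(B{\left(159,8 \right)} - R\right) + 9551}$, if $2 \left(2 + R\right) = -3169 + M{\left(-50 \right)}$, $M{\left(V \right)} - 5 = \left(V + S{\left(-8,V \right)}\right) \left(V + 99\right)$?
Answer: $\frac{\sqrt{305135}}{5} \approx 110.48$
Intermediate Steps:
$S{\left(T,I \right)} = \frac{T^{2}}{5}$ ($S{\left(T,I \right)} = \frac{T}{5} T = \frac{T^{2}}{5}$)
$M{\left(V \right)} = 5 + \left(99 + V\right) \left(\frac{64}{5} + V\right)$ ($M{\left(V \right)} = 5 + \left(V + \frac{\left(-8\right)^{2}}{5}\right) \left(V + 99\right) = 5 + \left(V + \frac{1}{5} \cdot 64\right) \left(99 + V\right) = 5 + \left(V + \frac{64}{5}\right) \left(99 + V\right) = 5 + \left(\frac{64}{5} + V\right) \left(99 + V\right) = 5 + \left(99 + V\right) \left(\frac{64}{5} + V\right)$)
$R = - \frac{12477}{5}$ ($R = -2 + \frac{-3169 + \left(\frac{6361}{5} + \left(-50\right)^{2} + \frac{559}{5} \left(-50\right)\right)}{2} = -2 + \frac{-3169 + \left(\frac{6361}{5} + 2500 - 5590\right)}{2} = -2 + \frac{-3169 - \frac{9089}{5}}{2} = -2 + \frac{1}{2} \left(- \frac{24934}{5}\right) = -2 - \frac{12467}{5} = - \frac{12477}{5} \approx -2495.4$)
$\sqrt{\left(B{\left(159,8 \right)} - R\right) + 9551} = \sqrt{\left(159 - - \frac{12477}{5}\right) + 9551} = \sqrt{\left(159 + \frac{12477}{5}\right) + 9551} = \sqrt{\frac{13272}{5} + 9551} = \sqrt{\frac{61027}{5}} = \frac{\sqrt{305135}}{5}$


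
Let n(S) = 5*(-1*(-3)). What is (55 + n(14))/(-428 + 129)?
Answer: -70/299 ≈ -0.23411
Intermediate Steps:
n(S) = 15 (n(S) = 5*3 = 15)
(55 + n(14))/(-428 + 129) = (55 + 15)/(-428 + 129) = 70/(-299) = 70*(-1/299) = -70/299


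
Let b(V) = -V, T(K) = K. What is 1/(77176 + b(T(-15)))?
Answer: 1/77191 ≈ 1.2955e-5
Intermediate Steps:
1/(77176 + b(T(-15))) = 1/(77176 - 1*(-15)) = 1/(77176 + 15) = 1/77191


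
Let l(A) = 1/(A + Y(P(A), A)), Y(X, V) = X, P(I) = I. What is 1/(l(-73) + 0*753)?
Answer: -146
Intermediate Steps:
l(A) = 1/(2*A) (l(A) = 1/(A + A) = 1/(2*A))
1/(l(-73) + 0*753) = 1/((½)/(-73) + 0*753) = 1/((½)*(-1/73) + 0) = 1/(-1/146 + 0) = 1/(-1/146) = -146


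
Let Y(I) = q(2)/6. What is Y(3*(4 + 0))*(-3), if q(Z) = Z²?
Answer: -2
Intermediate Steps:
Y(I) = ⅔ (Y(I) = 2²/6 = 4*(⅙) = ⅔)
Y(3*(4 + 0))*(-3) = (⅔)*(-3) = -2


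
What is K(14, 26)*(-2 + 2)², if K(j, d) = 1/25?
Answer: 0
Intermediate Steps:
K(j, d) = 1/25
K(14, 26)*(-2 + 2)² = (-2 + 2)²/25 = (1/25)*0² = (1/25)*0 = 0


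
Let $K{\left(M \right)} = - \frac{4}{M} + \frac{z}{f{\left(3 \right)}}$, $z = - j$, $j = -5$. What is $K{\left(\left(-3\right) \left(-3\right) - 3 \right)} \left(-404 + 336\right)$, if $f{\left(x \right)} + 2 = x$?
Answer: $- \frac{884}{3} \approx -294.67$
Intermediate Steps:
$f{\left(x \right)} = -2 + x$
$z = 5$ ($z = \left(-1\right) \left(-5\right) = 5$)
$K{\left(M \right)} = 5 - \frac{4}{M}$ ($K{\left(M \right)} = - \frac{4}{M} + \frac{5}{-2 + 3} = - \frac{4}{M} + \frac{5}{1} = - \frac{4}{M} + 5 \cdot 1 = - \frac{4}{M} + 5 = 5 - \frac{4}{M}$)
$K{\left(\left(-3\right) \left(-3\right) - 3 \right)} \left(-404 + 336\right) = \left(5 - \frac{4}{\left(-3\right) \left(-3\right) - 3}\right) \left(-404 + 336\right) = \left(5 - \frac{4}{9 - 3}\right) \left(-68\right) = \left(5 - \frac{4}{6}\right) \left(-68\right) = \left(5 - \frac{2}{3}\right) \left(-68\right) = \frac{13}{3} \left(-68\right) = - \frac{884}{3}$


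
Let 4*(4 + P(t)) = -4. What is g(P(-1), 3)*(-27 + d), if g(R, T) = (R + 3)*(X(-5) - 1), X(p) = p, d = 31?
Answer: 48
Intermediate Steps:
P(t) = -5 (P(t) = -4 + (¼)*(-4) = -4 - 1 = -5)
g(R, T) = -18 - 6*R (g(R, T) = (R + 3)*(-5 - 1) = (3 + R)*(-6) = -18 - 6*R)
g(P(-1), 3)*(-27 + d) = (-18 - 6*(-5))*(-27 + 31) = (-18 + 30)*4 = 12*4 = 48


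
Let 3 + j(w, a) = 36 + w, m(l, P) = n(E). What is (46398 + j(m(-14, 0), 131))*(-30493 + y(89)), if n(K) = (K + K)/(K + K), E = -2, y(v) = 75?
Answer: -1412368576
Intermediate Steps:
n(K) = 1 (n(K) = (2*K)/((2*K)) = (2*K)*(1/(2*K)) = 1)
m(l, P) = 1
j(w, a) = 33 + w (j(w, a) = -3 + (36 + w) = 33 + w)
(46398 + j(m(-14, 0), 131))*(-30493 + y(89)) = (46398 + (33 + 1))*(-30493 + 75) = (46398 + 34)*(-30418) = 46432*(-30418) = -1412368576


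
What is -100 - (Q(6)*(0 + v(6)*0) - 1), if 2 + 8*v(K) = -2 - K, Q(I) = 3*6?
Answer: -99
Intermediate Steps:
Q(I) = 18
v(K) = -½ - K/8 (v(K) = -¼ + (-2 - K)/8 = -¼ + (-¼ - K/8) = -½ - K/8)
-100 - (Q(6)*(0 + v(6)*0) - 1) = -100 - (18*(0 + (-½ - ⅛*6)*0) - 1) = -100 - (18*(0 + (-½ - ¾)*0) - 1) = -100 - (18*(0 - 5/4*0) - 1) = -100 - (18*(0 + 0) - 1) = -100 - (18*0 - 1) = -100 - (0 - 1) = -100 - 1*(-1) = -100 + 1 = -99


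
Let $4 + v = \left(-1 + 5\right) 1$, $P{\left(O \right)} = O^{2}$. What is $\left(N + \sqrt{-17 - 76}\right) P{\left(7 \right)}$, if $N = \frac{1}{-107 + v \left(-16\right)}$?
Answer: $- \frac{49}{107} + 49 i \sqrt{93} \approx -0.45794 + 472.54 i$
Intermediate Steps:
$v = 0$ ($v = -4 + \left(-1 + 5\right) 1 = -4 + 4 \cdot 1 = -4 + 4 = 0$)
$N = - \frac{1}{107}$ ($N = \frac{1}{-107 + 0 \left(-16\right)} = \frac{1}{-107 + 0} = \frac{1}{-107} = - \frac{1}{107} \approx -0.0093458$)
$\left(N + \sqrt{-17 - 76}\right) P{\left(7 \right)} = \left(- \frac{1}{107} + \sqrt{-17 - 76}\right) 7^{2} = \left(- \frac{1}{107} + \sqrt{-93}\right) 49 = \left(- \frac{1}{107} + i \sqrt{93}\right) 49 = - \frac{49}{107} + 49 i \sqrt{93}$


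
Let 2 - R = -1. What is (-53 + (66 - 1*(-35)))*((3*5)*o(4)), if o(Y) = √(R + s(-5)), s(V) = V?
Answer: 720*I*√2 ≈ 1018.2*I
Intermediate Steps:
R = 3 (R = 2 - 1*(-1) = 2 + 1 = 3)
o(Y) = I*√2 (o(Y) = √(3 - 5) = √(-2) = I*√2)
(-53 + (66 - 1*(-35)))*((3*5)*o(4)) = (-53 + (66 - 1*(-35)))*((3*5)*(I*√2)) = (-53 + (66 + 35))*(15*(I*√2)) = (-53 + 101)*(15*I*√2) = 48*(15*I*√2) = 720*I*√2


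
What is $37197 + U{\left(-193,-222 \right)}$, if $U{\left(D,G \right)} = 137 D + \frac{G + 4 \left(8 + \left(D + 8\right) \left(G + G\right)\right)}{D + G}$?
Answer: $\frac{827074}{83} \approx 9964.8$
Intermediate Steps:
$U{\left(D,G \right)} = 137 D + \frac{32 + G + 8 G \left(8 + D\right)}{D + G}$ ($U{\left(D,G \right)} = 137 D + \frac{G + 4 \left(8 + \left(8 + D\right) 2 G\right)}{D + G} = 137 D + \frac{G + 4 \left(8 + 2 G \left(8 + D\right)\right)}{D + G} = 137 D + \frac{G + \left(32 + 8 G \left(8 + D\right)\right)}{D + G} = 137 D + \frac{32 + G + 8 G \left(8 + D\right)}{D + G}$)
$37197 + U{\left(-193,-222 \right)} = 37197 + \frac{32 + 65 \left(-222\right) + 137 \left(-193\right)^{2} + 145 \left(-193\right) \left(-222\right)}{-193 - 222} = 37197 + \frac{32 - 14430 + 137 \cdot 37249 + 6212670}{-415} = 37197 - \frac{32 - 14430 + 5103113 + 6212670}{415} = 37197 - \frac{2260277}{83} = \frac{827074}{83}$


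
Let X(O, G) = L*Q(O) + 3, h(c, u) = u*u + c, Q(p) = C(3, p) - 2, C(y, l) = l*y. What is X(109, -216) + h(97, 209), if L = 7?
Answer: 46056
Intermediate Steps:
Q(p) = -2 + 3*p (Q(p) = p*3 - 2 = 3*p - 2 = -2 + 3*p)
h(c, u) = c + u² (h(c, u) = u² + c = c + u²)
X(O, G) = -11 + 21*O (X(O, G) = 7*(-2 + 3*O) + 3 = (-14 + 21*O) + 3 = -11 + 21*O)
X(109, -216) + h(97, 209) = (-11 + 21*109) + (97 + 209²) = (-11 + 2289) + (97 + 43681) = 2278 + 43778 = 46056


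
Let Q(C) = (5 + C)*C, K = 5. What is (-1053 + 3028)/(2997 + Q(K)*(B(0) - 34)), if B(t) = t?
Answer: 1975/1297 ≈ 1.5227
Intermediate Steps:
Q(C) = C*(5 + C)
(-1053 + 3028)/(2997 + Q(K)*(B(0) - 34)) = (-1053 + 3028)/(2997 + (5*(5 + 5))*(0 - 34)) = 1975/(2997 + (5*10)*(-34)) = 1975/(2997 + 50*(-34)) = 1975/(2997 - 1700) = 1975/1297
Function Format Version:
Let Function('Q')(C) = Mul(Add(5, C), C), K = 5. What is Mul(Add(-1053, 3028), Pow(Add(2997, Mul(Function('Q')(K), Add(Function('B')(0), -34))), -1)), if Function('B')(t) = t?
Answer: Rational(1975, 1297) ≈ 1.5227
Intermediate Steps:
Function('Q')(C) = Mul(C, Add(5, C))
Mul(Add(-1053, 3028), Pow(Add(2997, Mul(Function('Q')(K), Add(Function('B')(0), -34))), -1)) = Mul(Add(-1053, 3028), Pow(Add(2997, Mul(Mul(5, Add(5, 5)), Add(0, -34))), -1)) = Mul(1975, Pow(Add(2997, Mul(Mul(5, 10), -34)), -1)) = Mul(1975, Pow(Add(2997, Mul(50, -34)), -1)) = Mul(1975, Pow(Add(2997, -1700), -1)) = Mul(1975, Pow(1297, -1)) = Mul(1975, Rational(1, 1297)) = Rational(1975, 1297)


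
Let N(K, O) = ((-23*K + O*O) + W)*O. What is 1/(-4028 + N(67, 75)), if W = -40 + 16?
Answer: 1/300472 ≈ 3.3281e-6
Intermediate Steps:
W = -24
N(K, O) = O*(-24 + O² - 23*K) (N(K, O) = ((-23*K + O*O) - 24)*O = ((-23*K + O²) - 24)*O = ((O² - 23*K) - 24)*O = (-24 + O² - 23*K)*O = O*(-24 + O² - 23*K))
1/(-4028 + N(67, 75)) = 1/(-4028 + 75*(-24 + 75² - 23*67)) = 1/(-4028 + 75*(-24 + 5625 - 1541)) = 1/(-4028 + 75*4060) = 1/(-4028 + 304500) = 1/300472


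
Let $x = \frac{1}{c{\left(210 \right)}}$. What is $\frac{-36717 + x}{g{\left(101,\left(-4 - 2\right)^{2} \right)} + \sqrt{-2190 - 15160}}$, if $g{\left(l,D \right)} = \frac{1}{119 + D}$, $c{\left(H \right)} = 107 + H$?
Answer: $- \frac{1804089640}{132136299067} + \frac{1398169471000 i \sqrt{694}}{132136299067} \approx -0.013653 + 278.75 i$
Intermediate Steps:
$x = \frac{1}{317}$ ($x = \frac{1}{107 + 210} = \frac{1}{317} \approx 0.0031546$)
$\frac{-36717 + x}{g{\left(101,\left(-4 - 2\right)^{2} \right)} + \sqrt{-2190 - 15160}} = \frac{-36717 + \frac{1}{317}}{\frac{1}{119 + \left(-4 - 2\right)^{2}} + \sqrt{-2190 - 15160}} = - \frac{11639288}{317 \left(\frac{1}{119 + \left(-6\right)^{2}} + \sqrt{-17350}\right)} = - \frac{11639288}{317 \left(\frac{1}{119 + 36} + 5 i \sqrt{694}\right)} = - \frac{11639288}{317 \left(\frac{1}{155} + 5 i \sqrt{694}\right)}$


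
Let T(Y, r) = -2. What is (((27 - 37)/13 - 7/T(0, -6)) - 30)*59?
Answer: -41831/26 ≈ -1608.9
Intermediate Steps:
(((27 - 37)/13 - 7/T(0, -6)) - 30)*59 = (((27 - 37)/13 - 7/(-2)) - 30)*59 = ((-10*1/13 - 7*(-1/2)) - 30)*59 = ((-10/13 + 7/2) - 30)*59 = (71/26 - 30)*59 = -709/26*59 = -41831/26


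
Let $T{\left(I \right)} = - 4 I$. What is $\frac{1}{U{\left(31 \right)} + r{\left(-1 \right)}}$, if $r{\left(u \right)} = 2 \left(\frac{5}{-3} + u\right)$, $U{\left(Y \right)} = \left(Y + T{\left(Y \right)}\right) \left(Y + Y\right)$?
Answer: $- \frac{3}{17314} \approx -0.00017327$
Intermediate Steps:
$U{\left(Y \right)} = - 6 Y^{2}$ ($U{\left(Y \right)} = \left(Y - 4 Y\right) \left(Y + Y\right) = - 3 Y 2 Y = - 6 Y^{2}$)
$r{\left(u \right)} = - \frac{10}{3} + 2 u$ ($r{\left(u \right)} = 2 \left(5 \left(- \frac{1}{3}\right) + u\right) = 2 \left(- \frac{5}{3} + u\right) = - \frac{10}{3} + 2 u$)
$\frac{1}{U{\left(31 \right)} + r{\left(-1 \right)}} = \frac{1}{- 6 \cdot 31^{2} + \left(- \frac{10}{3} + 2 \left(-1\right)\right)} = \frac{1}{\left(-6\right) 961 - \frac{16}{3}} = \frac{1}{-5766 - \frac{16}{3}} = \frac{1}{- \frac{17314}{3}} = - \frac{3}{17314}$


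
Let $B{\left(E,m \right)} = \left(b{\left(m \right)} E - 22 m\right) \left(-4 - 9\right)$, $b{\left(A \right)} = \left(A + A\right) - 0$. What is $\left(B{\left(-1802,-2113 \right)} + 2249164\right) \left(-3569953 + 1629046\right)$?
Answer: $188953953761010$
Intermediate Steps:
$b{\left(A \right)} = 2 A$ ($b{\left(A \right)} = 2 A + 0 = 2 A$)
$B{\left(E,m \right)} = 286 m - 26 E m$ ($B{\left(E,m \right)} = \left(2 m E - 22 m\right) \left(-4 - 9\right) = \left(2 E m - 22 m\right) \left(-13\right) = \left(- 22 m + 2 E m\right) \left(-13\right) = 286 m - 26 E m$)
$\left(B{\left(-1802,-2113 \right)} + 2249164\right) \left(-3569953 + 1629046\right) = \left(26 \left(-2113\right) \left(11 - -1802\right) + 2249164\right) \left(-3569953 + 1629046\right) = \left(26 \left(-2113\right) \left(11 + 1802\right) + 2249164\right) \left(-1940907\right) = \left(26 \left(-2113\right) 1813 + 2249164\right) \left(-1940907\right) = \left(-99602594 + 2249164\right) \left(-1940907\right) = \left(-97353430\right) \left(-1940907\right) = 188953953761010$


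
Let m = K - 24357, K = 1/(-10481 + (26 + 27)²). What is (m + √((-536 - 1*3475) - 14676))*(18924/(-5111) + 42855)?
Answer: -2154014627068095/2063768 + 11526999*I*√18687/269 ≈ -1.0437e+9 + 5.8578e+6*I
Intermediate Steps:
K = -1/7672 (K = 1/(-10481 + 53²) = 1/(-10481 + 2809) = 1/(-7672) = -1/7672 ≈ -0.00013034)
m = -186866905/7672 (m = -1/7672 - 24357 = -186866905/7672 ≈ -24357.)
(m + √((-536 - 1*3475) - 14676))*(18924/(-5111) + 42855) = (-186866905/7672 + √((-536 - 1*3475) - 14676))*(18924/(-5111) + 42855) = (-186866905/7672 + √((-536 - 3475) - 14676))*(18924*(-1/5111) + 42855) = (-186866905/7672 + √(-4011 - 14676))*(-996/269 + 42855) = (-186866905/7672 + √(-18687))*(11526999/269) = (-186866905/7672 + I*√18687)*(11526999/269) = -2154014627068095/2063768 + 11526999*I*√18687/269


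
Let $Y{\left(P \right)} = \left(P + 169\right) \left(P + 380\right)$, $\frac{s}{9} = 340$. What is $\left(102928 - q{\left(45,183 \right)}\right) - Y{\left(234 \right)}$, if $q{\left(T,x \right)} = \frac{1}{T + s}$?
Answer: $- \frac{448715971}{3105} \approx -1.4451 \cdot 10^{5}$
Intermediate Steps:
$s = 3060$ ($s = 9 \cdot 340 = 3060$)
$q{\left(T,x \right)} = \frac{1}{3060 + T}$ ($q{\left(T,x \right)} = \frac{1}{T + 3060} = \frac{1}{3060 + T}$)
$Y{\left(P \right)} = \left(169 + P\right) \left(380 + P\right)$
$\left(102928 - q{\left(45,183 \right)}\right) - Y{\left(234 \right)} = \left(102928 - \frac{1}{3060 + 45}\right) - \left(64220 + 234^{2} + 549 \cdot 234\right) = \left(102928 - \frac{1}{3105}\right) - \left(64220 + 54756 + 128466\right) = \left(102928 - \frac{1}{3105}\right) - 247442 = \frac{319591439}{3105} - 247442 = - \frac{448715971}{3105}$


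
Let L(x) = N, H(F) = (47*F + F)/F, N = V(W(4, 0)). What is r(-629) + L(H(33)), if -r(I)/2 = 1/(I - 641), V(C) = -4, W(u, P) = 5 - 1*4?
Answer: -2539/635 ≈ -3.9984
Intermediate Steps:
W(u, P) = 1 (W(u, P) = 5 - 4 = 1)
N = -4
H(F) = 48 (H(F) = (48*F)/F = 48)
r(I) = -2/(-641 + I) (r(I) = -2/(I - 641) = -2/(-641 + I))
L(x) = -4
r(-629) + L(H(33)) = -2/(-641 - 629) - 4 = -2/(-1270) - 4 = -2*(-1/1270) - 4 = 1/635 - 4 = -2539/635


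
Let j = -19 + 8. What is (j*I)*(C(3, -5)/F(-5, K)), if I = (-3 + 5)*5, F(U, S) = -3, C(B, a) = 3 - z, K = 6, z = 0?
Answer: 110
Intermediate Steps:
C(B, a) = 3 (C(B, a) = 3 - 1*0 = 3 + 0 = 3)
j = -11
I = 10 (I = 2*5 = 10)
(j*I)*(C(3, -5)/F(-5, K)) = (-11*10)*(3/(-3)) = -330*(-1)/3 = -110*(-1) = 110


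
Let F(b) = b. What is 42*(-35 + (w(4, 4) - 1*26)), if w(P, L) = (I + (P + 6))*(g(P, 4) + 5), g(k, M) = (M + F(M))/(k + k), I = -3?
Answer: -798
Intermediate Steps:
g(k, M) = M/k (g(k, M) = (M + M)/(k + k) = (2*M)/((2*k)) = (2*M)*(1/(2*k)) = M/k)
w(P, L) = (3 + P)*(5 + 4/P) (w(P, L) = (-3 + (P + 6))*(4/P + 5) = (-3 + (6 + P))*(5 + 4/P) = (3 + P)*(5 + 4/P))
42*(-35 + (w(4, 4) - 1*26)) = 42*(-35 + ((19 + 5*4 + 12/4) - 1*26)) = 42*(-35 + ((19 + 20 + 12*(¼)) - 26)) = 42*(-35 + ((19 + 20 + 3) - 26)) = 42*(-35 + (42 - 26)) = 42*(-35 + 16) = 42*(-19) = -798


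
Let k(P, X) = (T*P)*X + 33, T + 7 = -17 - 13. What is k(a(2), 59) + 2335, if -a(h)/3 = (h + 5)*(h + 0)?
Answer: 94054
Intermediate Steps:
T = -37 (T = -7 + (-17 - 13) = -7 - 30 = -37)
a(h) = -3*h*(5 + h) (a(h) = -3*(h + 5)*(h + 0) = -3*(5 + h)*h = -3*h*(5 + h))
k(P, X) = 33 - 37*P*X (k(P, X) = (-37*P)*X + 33 = -37*P*X + 33 = 33 - 37*P*X)
k(a(2), 59) + 2335 = (33 - 37*(-3*2*(5 + 2))*59) + 2335 = (33 - 37*(-3*2*7)*59) + 2335 = (33 - 37*(-42)*59) + 2335 = (33 + 91686) + 2335 = 91719 + 2335 = 94054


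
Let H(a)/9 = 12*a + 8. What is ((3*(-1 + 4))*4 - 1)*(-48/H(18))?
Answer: -⅚ ≈ -0.83333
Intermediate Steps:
H(a) = 72 + 108*a (H(a) = 9*(12*a + 8) = 9*(8 + 12*a) = 72 + 108*a)
((3*(-1 + 4))*4 - 1)*(-48/H(18)) = ((3*(-1 + 4))*4 - 1)*(-48/(72 + 108*18)) = ((3*3)*4 - 1)*(-48/(72 + 1944)) = (9*4 - 1)*(-48/2016) = (36 - 1)*(-48*1/2016) = 35*(-1/42) = -⅚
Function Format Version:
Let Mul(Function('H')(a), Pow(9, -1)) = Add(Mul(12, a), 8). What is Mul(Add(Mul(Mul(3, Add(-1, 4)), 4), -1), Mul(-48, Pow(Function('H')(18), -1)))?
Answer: Rational(-5, 6) ≈ -0.83333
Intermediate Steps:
Function('H')(a) = Add(72, Mul(108, a)) (Function('H')(a) = Mul(9, Add(Mul(12, a), 8)) = Mul(9, Add(8, Mul(12, a))) = Add(72, Mul(108, a)))
Mul(Add(Mul(Mul(3, Add(-1, 4)), 4), -1), Mul(-48, Pow(Function('H')(18), -1))) = Mul(Add(Mul(Mul(3, Add(-1, 4)), 4), -1), Mul(-48, Pow(Add(72, Mul(108, 18)), -1))) = Mul(Add(Mul(Mul(3, 3), 4), -1), Mul(-48, Pow(Add(72, 1944), -1))) = Mul(Add(Mul(9, 4), -1), Mul(-48, Pow(2016, -1))) = Mul(Add(36, -1), Mul(-48, Rational(1, 2016))) = Mul(35, Rational(-1, 42)) = Rational(-5, 6)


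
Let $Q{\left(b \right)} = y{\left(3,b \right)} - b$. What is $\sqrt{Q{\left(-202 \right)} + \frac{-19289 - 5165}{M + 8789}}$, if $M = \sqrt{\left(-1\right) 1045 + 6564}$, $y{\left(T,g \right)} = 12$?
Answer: $\sqrt{214 - \frac{24454}{8789 + \sqrt{5519}}} \approx 14.534$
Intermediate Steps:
$Q{\left(b \right)} = 12 - b$
$M = \sqrt{5519}$ ($M = \sqrt{-1045 + 6564} = \sqrt{5519} \approx 74.29$)
$\sqrt{Q{\left(-202 \right)} + \frac{-19289 - 5165}{M + 8789}} = \sqrt{\left(12 - -202\right) + \frac{-19289 - 5165}{\sqrt{5519} + 8789}} = \sqrt{\left(12 + 202\right) - \frac{24454}{8789 + \sqrt{5519}}} = \sqrt{214 - \frac{24454}{8789 + \sqrt{5519}}}$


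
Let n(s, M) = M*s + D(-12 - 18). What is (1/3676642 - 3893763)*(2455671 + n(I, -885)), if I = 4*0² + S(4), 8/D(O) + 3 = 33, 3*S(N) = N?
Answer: -105415289042660960761/11029926 ≈ -9.5572e+12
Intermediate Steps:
S(N) = N/3
D(O) = 4/15 (D(O) = 8/(-3 + 33) = 8/30 = 8*(1/30) = 4/15)
I = 4/3 (I = 4*0² + (⅓)*4 = 4*0 + 4/3 = 0 + 4/3 = 4/3 ≈ 1.3333)
n(s, M) = 4/15 + M*s (n(s, M) = M*s + 4/15 = 4/15 + M*s)
(1/3676642 - 3893763)*(2455671 + n(I, -885)) = (1/3676642 - 3893763)*(2455671 + (4/15 - 885*4/3)) = (1/3676642 - 3893763)*(2455671 + (4/15 - 1180)) = -14315972583845*(2455671 - 17696/15)/3676642 = -14315972583845/3676642*36817369/15 = -105415289042660960761/11029926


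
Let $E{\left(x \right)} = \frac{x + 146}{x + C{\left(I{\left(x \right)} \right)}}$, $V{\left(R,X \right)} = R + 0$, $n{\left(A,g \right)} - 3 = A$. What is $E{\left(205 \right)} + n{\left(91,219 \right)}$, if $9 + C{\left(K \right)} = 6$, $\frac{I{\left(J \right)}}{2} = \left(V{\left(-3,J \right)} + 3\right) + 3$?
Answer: $\frac{19339}{202} \approx 95.738$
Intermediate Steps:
$n{\left(A,g \right)} = 3 + A$
$V{\left(R,X \right)} = R$
$I{\left(J \right)} = 6$ ($I{\left(J \right)} = 2 \left(\left(-3 + 3\right) + 3\right) = 2 \left(0 + 3\right) = 2 \cdot 3 = 6$)
$C{\left(K \right)} = -3$ ($C{\left(K \right)} = -9 + 6 = -3$)
$E{\left(x \right)} = \frac{146 + x}{-3 + x}$ ($E{\left(x \right)} = \frac{x + 146}{x - 3} = \frac{146 + x}{-3 + x}$)
$E{\left(205 \right)} + n{\left(91,219 \right)} = \frac{146 + 205}{-3 + 205} + \left(3 + 91\right) = \frac{1}{202} \cdot 351 + 94 = \frac{351}{202} + 94 = \frac{19339}{202}$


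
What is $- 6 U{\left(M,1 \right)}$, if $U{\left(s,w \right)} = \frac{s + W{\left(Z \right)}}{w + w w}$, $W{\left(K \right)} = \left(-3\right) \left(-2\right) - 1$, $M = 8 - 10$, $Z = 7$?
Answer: $-9$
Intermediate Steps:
$M = -2$ ($M = 8 - 10 = -2$)
$W{\left(K \right)} = 5$ ($W{\left(K \right)} = 6 - 1 = 5$)
$U{\left(s,w \right)} = \frac{5 + s}{w + w^{2}}$ ($U{\left(s,w \right)} = \frac{s + 5}{w + w w} = \frac{5 + s}{w + w^{2}}$)
$- 6 U{\left(M,1 \right)} = - 6 \frac{5 - 2}{1 \left(1 + 1\right)} = - 6 \cdot 1 \cdot \frac{1}{2} \cdot 3 = \left(-6\right) \frac{3}{2} = -9$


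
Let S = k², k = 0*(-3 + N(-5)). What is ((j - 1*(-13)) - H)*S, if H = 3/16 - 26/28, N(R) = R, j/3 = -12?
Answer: 0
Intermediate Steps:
j = -36 (j = 3*(-12) = -36)
H = -83/112 (H = 3*(1/16) - 26*1/28 = 3/16 - 13/14 = -83/112 ≈ -0.74107)
k = 0 (k = 0*(-3 - 5) = 0*(-8) = 0)
S = 0 (S = 0² = 0)
((j - 1*(-13)) - H)*S = ((-36 - 1*(-13)) - 1*(-83/112))*0 = ((-36 + 13) + 83/112)*0 = (-23 + 83/112)*0 = -2493/112*0 = 0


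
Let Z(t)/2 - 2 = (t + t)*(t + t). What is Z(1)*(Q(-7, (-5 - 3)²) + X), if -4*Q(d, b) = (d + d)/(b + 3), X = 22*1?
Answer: 17730/67 ≈ 264.63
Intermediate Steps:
X = 22
Q(d, b) = -d/(2*(3 + b)) (Q(d, b) = -(d + d)/(4*(b + 3)) = -2*d/(4*(3 + b)) = -d/(2*(3 + b)))
Z(t) = 4 + 8*t² (Z(t) = 4 + 2*((t + t)*(t + t)) = 4 + 2*((2*t)*(2*t)) = 4 + 2*(4*t²) = 4 + 8*t²)
Z(1)*(Q(-7, (-5 - 3)²) + X) = (4 + 8*1²)*(-1*(-7)/(6 + 2*(-5 - 3)²) + 22) = (4 + 8*1)*(-1*(-7)/(6 + 2*(-8)²) + 22) = (4 + 8)*(-1*(-7)/(6 + 2*64) + 22) = 12*(-1*(-7)/(6 + 128) + 22) = 12*(-1*(-7)/134 + 22) = 12*(-1*(-7)*1/134 + 22) = 12*(7/134 + 22) = 12*(2955/134) = 17730/67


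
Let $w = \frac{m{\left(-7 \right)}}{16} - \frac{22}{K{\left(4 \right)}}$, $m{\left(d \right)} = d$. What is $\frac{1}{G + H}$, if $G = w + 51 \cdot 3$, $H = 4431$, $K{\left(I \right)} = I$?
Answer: $\frac{16}{73249} \approx 0.00021843$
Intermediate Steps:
$w = - \frac{95}{16}$ ($w = - \frac{7}{16} - \frac{22}{4} = \left(-7\right) \frac{1}{16} - \frac{11}{2} = - \frac{7}{16} - \frac{11}{2} = - \frac{95}{16} \approx -5.9375$)
$G = \frac{2353}{16}$ ($G = - \frac{95}{16} + 51 \cdot 3 = - \frac{95}{16} + 153 = \frac{2353}{16} \approx 147.06$)
$\frac{1}{G + H} = \frac{1}{\frac{2353}{16} + 4431} = \frac{1}{\frac{73249}{16}} = \frac{16}{73249}$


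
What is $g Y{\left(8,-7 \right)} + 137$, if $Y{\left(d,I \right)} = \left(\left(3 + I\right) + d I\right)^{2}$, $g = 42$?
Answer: $151337$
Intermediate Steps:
$Y{\left(d,I \right)} = \left(3 + I + I d\right)^{2}$ ($Y{\left(d,I \right)} = \left(\left(3 + I\right) + I d\right)^{2} = \left(3 + I + I d\right)^{2}$)
$g Y{\left(8,-7 \right)} + 137 = 42 \left(3 - 7 - 56\right)^{2} + 137 = 42 \left(-60\right)^{2} + 137 = 42 \cdot 3600 + 137 = 151200 + 137 = 151337$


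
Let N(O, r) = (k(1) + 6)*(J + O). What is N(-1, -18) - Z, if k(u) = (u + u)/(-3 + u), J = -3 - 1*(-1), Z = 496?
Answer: -511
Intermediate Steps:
J = -2 (J = -3 + 1 = -2)
k(u) = 2*u/(-3 + u) (k(u) = (2*u)/(-3 + u) = 2*u/(-3 + u))
N(O, r) = -10 + 5*O (N(O, r) = (2*1/(-3 + 1) + 6)*(-2 + O) = (2*1/(-2) + 6)*(-2 + O) = (2*1*(-½) + 6)*(-2 + O) = (-1 + 6)*(-2 + O) = 5*(-2 + O) = -10 + 5*O)
N(-1, -18) - Z = (-10 + 5*(-1)) - 1*496 = (-10 - 5) - 496 = -15 - 496 = -511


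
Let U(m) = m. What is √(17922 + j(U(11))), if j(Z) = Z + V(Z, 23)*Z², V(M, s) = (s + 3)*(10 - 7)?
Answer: √27371 ≈ 165.44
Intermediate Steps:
V(M, s) = 9 + 3*s (V(M, s) = (3 + s)*3 = 9 + 3*s)
j(Z) = Z + 78*Z² (j(Z) = Z + (9 + 3*23)*Z² = Z + (9 + 69)*Z² = Z + 78*Z²)
√(17922 + j(U(11))) = √(17922 + 11*(1 + 78*11)) = √(17922 + 11*(1 + 858)) = √(17922 + 11*859) = √(17922 + 9449) = √27371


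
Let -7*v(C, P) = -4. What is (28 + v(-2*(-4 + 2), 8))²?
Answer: 40000/49 ≈ 816.33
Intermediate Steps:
v(C, P) = 4/7 (v(C, P) = -⅐*(-4) = 4/7)
(28 + v(-2*(-4 + 2), 8))² = (28 + 4/7)² = (200/7)² = 40000/49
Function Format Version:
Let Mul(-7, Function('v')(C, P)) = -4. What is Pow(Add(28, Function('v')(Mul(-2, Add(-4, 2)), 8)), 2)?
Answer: Rational(40000, 49) ≈ 816.33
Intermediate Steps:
Function('v')(C, P) = Rational(4, 7) (Function('v')(C, P) = Mul(Rational(-1, 7), -4) = Rational(4, 7))
Pow(Add(28, Function('v')(Mul(-2, Add(-4, 2)), 8)), 2) = Pow(Add(28, Rational(4, 7)), 2) = Pow(Rational(200, 7), 2) = Rational(40000, 49)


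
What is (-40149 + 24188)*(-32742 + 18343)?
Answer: 229822439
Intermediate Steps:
(-40149 + 24188)*(-32742 + 18343) = -15961*(-14399) = 229822439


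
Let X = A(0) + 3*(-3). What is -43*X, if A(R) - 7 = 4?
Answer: -86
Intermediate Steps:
A(R) = 11 (A(R) = 7 + 4 = 11)
X = 2 (X = 11 + 3*(-3) = 11 - 9 = 2)
-43*X = -43*2 = -86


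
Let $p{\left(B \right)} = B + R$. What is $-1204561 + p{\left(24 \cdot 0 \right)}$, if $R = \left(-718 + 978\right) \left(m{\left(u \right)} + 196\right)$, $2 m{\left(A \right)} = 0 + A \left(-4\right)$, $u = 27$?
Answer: $-1167641$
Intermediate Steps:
$m{\left(A \right)} = - 2 A$ ($m{\left(A \right)} = \frac{0 + A \left(-4\right)}{2} = \frac{0 - 4 A}{2} = \frac{\left(-4\right) A}{2} = - 2 A$)
$R = 36920$ ($R = \left(-718 + 978\right) \left(\left(-2\right) 27 + 196\right) = 260 \left(-54 + 196\right) = 260 \cdot 142 = 36920$)
$p{\left(B \right)} = 36920 + B$ ($p{\left(B \right)} = B + 36920 = 36920 + B$)
$-1204561 + p{\left(24 \cdot 0 \right)} = -1204561 + \left(36920 + 24 \cdot 0\right) = -1204561 + \left(36920 + 0\right) = -1204561 + 36920 = -1167641$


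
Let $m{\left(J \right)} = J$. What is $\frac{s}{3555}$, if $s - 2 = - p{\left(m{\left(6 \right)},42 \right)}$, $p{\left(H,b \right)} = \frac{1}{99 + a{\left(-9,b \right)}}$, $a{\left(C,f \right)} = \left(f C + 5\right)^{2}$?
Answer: $\frac{55691}{98991108} \approx 0.00056259$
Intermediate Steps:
$a{\left(C,f \right)} = \left(5 + C f\right)^{2}$ ($a{\left(C,f \right)} = \left(C f + 5\right)^{2} = \left(5 + C f\right)^{2}$)
$p{\left(H,b \right)} = \frac{1}{99 + \left(5 - 9 b\right)^{2}}$
$s = \frac{278455}{139228}$ ($s = 2 - \frac{1}{99 + \left(-5 + 9 \cdot 42\right)^{2}} = 2 - \frac{1}{99 + \left(-5 + 378\right)^{2}} = 2 - \frac{1}{99 + 373^{2}} = 2 - \frac{1}{99 + 139129} = 2 - \frac{1}{139228} = \frac{278455}{139228} \approx 2.0$)
$\frac{s}{3555} = \frac{278455}{139228 \cdot 3555} = \frac{278455}{139228} \cdot \frac{1}{3555} = \frac{55691}{98991108}$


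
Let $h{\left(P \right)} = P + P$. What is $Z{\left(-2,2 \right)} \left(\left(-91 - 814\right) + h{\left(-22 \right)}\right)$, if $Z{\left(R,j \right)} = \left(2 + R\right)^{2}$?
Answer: $0$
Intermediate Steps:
$h{\left(P \right)} = 2 P$
$Z{\left(-2,2 \right)} \left(\left(-91 - 814\right) + h{\left(-22 \right)}\right) = \left(2 - 2\right)^{2} \left(\left(-91 - 814\right) + 2 \left(-22\right)\right) = 0^{2} \left(-905 - 44\right) = 0 \left(-949\right) = 0$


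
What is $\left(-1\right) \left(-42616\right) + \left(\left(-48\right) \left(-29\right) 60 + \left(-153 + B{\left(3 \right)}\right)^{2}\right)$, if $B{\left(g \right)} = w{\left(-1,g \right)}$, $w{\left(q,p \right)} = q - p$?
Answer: $150785$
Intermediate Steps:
$B{\left(g \right)} = -1 - g$
$\left(-1\right) \left(-42616\right) + \left(\left(-48\right) \left(-29\right) 60 + \left(-153 + B{\left(3 \right)}\right)^{2}\right) = \left(-1\right) \left(-42616\right) + \left(\left(-48\right) \left(-29\right) 60 + \left(-153 - 4\right)^{2}\right) = 42616 + \left(1392 \cdot 60 + \left(-153 - 4\right)^{2}\right) = 42616 + \left(83520 + \left(-153 - 4\right)^{2}\right) = 42616 + \left(83520 + \left(-157\right)^{2}\right) = 42616 + \left(83520 + 24649\right) = 42616 + 108169 = 150785$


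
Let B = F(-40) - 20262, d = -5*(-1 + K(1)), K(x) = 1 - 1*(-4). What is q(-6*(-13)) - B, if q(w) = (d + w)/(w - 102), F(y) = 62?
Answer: 242371/12 ≈ 20198.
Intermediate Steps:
K(x) = 5 (K(x) = 1 + 4 = 5)
d = -20 (d = -5*(-1 + 5) = -5*4 = -20)
q(w) = (-20 + w)/(-102 + w) (q(w) = (-20 + w)/(w - 102) = (-20 + w)/(-102 + w))
B = -20200 (B = 62 - 20262 = -20200)
q(-6*(-13)) - B = (-20 - 6*(-13))/(-102 - 6*(-13)) - 1*(-20200) = (-20 + 78)/(-102 + 78) + 20200 = 58/(-24) + 20200 = -1/24*58 + 20200 = -29/12 + 20200 = 242371/12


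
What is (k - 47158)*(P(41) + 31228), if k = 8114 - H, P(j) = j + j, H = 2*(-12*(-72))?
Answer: -1276571320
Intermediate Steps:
H = 1728 (H = 2*864 = 1728)
P(j) = 2*j
k = 6386 (k = 8114 - 1*1728 = 8114 - 1728 = 6386)
(k - 47158)*(P(41) + 31228) = (6386 - 47158)*(2*41 + 31228) = -40772*(82 + 31228) = -40772*31310 = -1276571320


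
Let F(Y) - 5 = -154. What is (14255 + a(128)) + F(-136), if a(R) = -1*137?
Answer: 13969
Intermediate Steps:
a(R) = -137
F(Y) = -149 (F(Y) = 5 - 154 = -149)
(14255 + a(128)) + F(-136) = (14255 - 137) - 149 = 14118 - 149 = 13969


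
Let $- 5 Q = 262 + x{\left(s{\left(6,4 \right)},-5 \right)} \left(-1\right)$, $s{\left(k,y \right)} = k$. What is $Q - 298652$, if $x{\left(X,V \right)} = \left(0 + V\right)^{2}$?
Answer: $- \frac{1493497}{5} \approx -2.987 \cdot 10^{5}$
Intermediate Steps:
$x{\left(X,V \right)} = V^{2}$
$Q = - \frac{237}{5}$ ($Q = - \frac{262 + \left(-5\right)^{2} \left(-1\right)}{5} = - \frac{262 + 25 \left(-1\right)}{5} = - \frac{262 - 25}{5} = \left(- \frac{1}{5}\right) 237 = - \frac{237}{5} \approx -47.4$)
$Q - 298652 = - \frac{237}{5} - 298652 = - \frac{1493497}{5}$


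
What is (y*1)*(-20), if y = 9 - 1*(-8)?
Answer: -340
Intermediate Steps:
y = 17 (y = 9 + 8 = 17)
(y*1)*(-20) = (17*1)*(-20) = 17*(-20) = -340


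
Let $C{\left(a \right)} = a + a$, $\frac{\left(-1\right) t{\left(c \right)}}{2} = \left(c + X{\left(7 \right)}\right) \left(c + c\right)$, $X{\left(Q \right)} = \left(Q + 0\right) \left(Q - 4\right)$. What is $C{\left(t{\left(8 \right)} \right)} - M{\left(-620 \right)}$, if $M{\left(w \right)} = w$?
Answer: $-1236$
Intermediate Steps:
$X{\left(Q \right)} = Q \left(-4 + Q\right)$
$t{\left(c \right)} = - 4 c \left(21 + c\right)$ ($t{\left(c \right)} = - 2 \left(c + 7 \left(-4 + 7\right)\right) \left(c + c\right) = - 2 \left(c + 7 \cdot 3\right) 2 c = - 2 \left(c + 21\right) 2 c = - 2 \left(21 + c\right) 2 c = - 2 \cdot 2 c \left(21 + c\right) = - 4 c \left(21 + c\right)$)
$C{\left(a \right)} = 2 a$
$C{\left(t{\left(8 \right)} \right)} - M{\left(-620 \right)} = 2 \left(\left(-4\right) 8 \left(21 + 8\right)\right) - -620 = 2 \left(\left(-4\right) 8 \cdot 29\right) + 620 = 2 \left(-928\right) + 620 = -1856 + 620 = -1236$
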